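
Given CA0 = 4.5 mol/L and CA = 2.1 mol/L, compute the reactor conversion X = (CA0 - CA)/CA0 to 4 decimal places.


X = (CA0 - CA) / CA0
X = (4.5 - 2.1) / 4.5
X = 2.4 / 4.5
X = 0.5333


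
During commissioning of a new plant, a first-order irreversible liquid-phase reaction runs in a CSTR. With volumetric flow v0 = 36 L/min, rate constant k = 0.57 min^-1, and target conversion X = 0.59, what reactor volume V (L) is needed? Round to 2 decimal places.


V = v0 * X / (k * (1 - X))
V = 36 * 0.59 / (0.57 * (1 - 0.59))
V = 21.24 / (0.57 * 0.41)
V = 21.24 / 0.2337
V = 90.89 L


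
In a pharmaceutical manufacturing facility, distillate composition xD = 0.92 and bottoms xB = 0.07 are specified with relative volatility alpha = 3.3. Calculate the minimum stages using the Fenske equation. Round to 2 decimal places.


N_min = ln((xD*(1-xB))/(xB*(1-xD))) / ln(alpha)
Numerator inside ln: 0.8556 / 0.0056 = 152.785714
ln(152.785714) = 5.029036
ln(alpha) = ln(3.3) = 1.193922
N_min = 5.029036 / 1.193922 = 4.21


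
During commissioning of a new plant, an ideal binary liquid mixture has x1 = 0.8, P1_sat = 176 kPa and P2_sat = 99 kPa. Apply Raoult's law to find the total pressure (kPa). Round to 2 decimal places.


P = x1*P1_sat + x2*P2_sat
x2 = 1 - x1 = 1 - 0.8 = 0.2
P = 0.8*176 + 0.2*99
P = 140.8 + 19.8
P = 160.60 kPa


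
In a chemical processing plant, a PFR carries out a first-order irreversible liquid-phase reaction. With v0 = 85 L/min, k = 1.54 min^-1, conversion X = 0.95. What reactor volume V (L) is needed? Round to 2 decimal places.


V = (v0/k) * ln(1/(1-X))
V = (85/1.54) * ln(1/(1-0.95))
V = 55.194805 * ln(20.0)
V = 55.194805 * 2.995732
V = 165.35 L


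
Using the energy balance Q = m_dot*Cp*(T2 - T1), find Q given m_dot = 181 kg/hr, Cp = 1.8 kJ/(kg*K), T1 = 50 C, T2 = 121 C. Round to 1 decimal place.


Q = m_dot * Cp * (T2 - T1)
Q = 181 * 1.8 * (121 - 50)
Q = 181 * 1.8 * 71
Q = 23131.8 kJ/hr


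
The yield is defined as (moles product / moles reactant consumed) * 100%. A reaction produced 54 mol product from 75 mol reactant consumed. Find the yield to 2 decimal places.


Yield = (moles product / moles consumed) * 100%
Yield = (54 / 75) * 100
Yield = 0.72 * 100
Yield = 72.00%


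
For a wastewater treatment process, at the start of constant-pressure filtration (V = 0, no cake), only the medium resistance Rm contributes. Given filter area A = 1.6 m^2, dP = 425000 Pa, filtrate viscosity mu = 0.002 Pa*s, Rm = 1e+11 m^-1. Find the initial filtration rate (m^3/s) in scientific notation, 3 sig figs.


rate = A * dP / (mu * Rm)
rate = 1.6 * 425000 / (0.002 * 1e+11)
rate = 680000.0 / 2.000e+08
rate = 3.40e-03 m^3/s


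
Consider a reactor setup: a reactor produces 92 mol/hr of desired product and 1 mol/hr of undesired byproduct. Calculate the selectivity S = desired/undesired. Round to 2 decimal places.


S = desired product rate / undesired product rate
S = 92 / 1
S = 92.00


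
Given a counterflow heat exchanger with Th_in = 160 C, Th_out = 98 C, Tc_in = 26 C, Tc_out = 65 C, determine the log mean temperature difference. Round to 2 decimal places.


dT1 = Th_in - Tc_out = 160 - 65 = 95
dT2 = Th_out - Tc_in = 98 - 26 = 72
LMTD = (dT1 - dT2) / ln(dT1/dT2)
LMTD = (95 - 72) / ln(95/72)
LMTD = 82.97 K


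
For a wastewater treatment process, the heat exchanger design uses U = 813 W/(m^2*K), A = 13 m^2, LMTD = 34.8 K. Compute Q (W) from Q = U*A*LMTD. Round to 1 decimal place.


Q = U * A * LMTD
Q = 813 * 13 * 34.8
Q = 367801.2 W


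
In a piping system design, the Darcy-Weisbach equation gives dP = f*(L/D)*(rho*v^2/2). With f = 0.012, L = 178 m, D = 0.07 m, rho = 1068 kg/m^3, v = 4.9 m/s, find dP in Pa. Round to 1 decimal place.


dP = f * (L/D) * (rho*v^2/2)
dP = 0.012 * (178/0.07) * (1068*4.9^2/2)
L/D = 2542.85714286
rho*v^2/2 = 1068*24.01/2 = 12821.34
dP = 0.012 * 2542.85714286 * 12821.34
dP = 391234.0 Pa


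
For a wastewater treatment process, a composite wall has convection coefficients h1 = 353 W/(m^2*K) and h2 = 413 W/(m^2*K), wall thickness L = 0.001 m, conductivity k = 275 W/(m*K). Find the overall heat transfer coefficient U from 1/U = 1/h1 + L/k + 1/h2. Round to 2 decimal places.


1/U = 1/h1 + L/k + 1/h2
1/U = 1/353 + 0.001/275 + 1/413
1/U = 0.0028328612 + 3.6364e-06 + 0.0024213075
1/U = 0.0052578051
U = 190.19 W/(m^2*K)


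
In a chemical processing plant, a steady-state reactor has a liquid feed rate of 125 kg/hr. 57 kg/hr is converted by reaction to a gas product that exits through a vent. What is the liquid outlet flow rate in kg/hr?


Steady-state mass balance on the main outlet: F_out = F_in - F_removed
F_out = 125 - 57
F_out = 68 kg/hr


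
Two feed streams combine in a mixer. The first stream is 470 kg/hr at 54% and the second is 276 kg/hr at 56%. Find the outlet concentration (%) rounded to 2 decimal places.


Mass balance on solute: F1*x1 + F2*x2 = F3*x3
F3 = F1 + F2 = 470 + 276 = 746 kg/hr
x3 = (F1*x1 + F2*x2)/F3
x3 = (470*0.54 + 276*0.56) / 746
x3 = 54.74%


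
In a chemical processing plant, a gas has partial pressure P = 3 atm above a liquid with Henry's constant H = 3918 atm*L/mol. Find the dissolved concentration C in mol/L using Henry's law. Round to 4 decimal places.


C = P / H
C = 3 / 3918
C = 0.0008 mol/L


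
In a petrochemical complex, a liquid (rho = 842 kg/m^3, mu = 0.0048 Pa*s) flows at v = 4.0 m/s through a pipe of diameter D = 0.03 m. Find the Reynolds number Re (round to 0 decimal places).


Re = rho * v * D / mu
Re = 842 * 4.0 * 0.03 / 0.0048
Re = 101.04 / 0.0048
Re = 21050


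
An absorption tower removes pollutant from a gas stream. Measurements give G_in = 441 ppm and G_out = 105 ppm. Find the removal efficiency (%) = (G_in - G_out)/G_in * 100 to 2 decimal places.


Efficiency = (G_in - G_out) / G_in * 100%
Efficiency = (441 - 105) / 441 * 100
Efficiency = 336 / 441 * 100
Efficiency = 76.19%


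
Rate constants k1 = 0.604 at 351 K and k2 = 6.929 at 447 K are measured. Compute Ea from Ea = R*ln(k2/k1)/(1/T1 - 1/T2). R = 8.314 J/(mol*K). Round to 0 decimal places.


Ea = R * ln(k2/k1) / (1/T1 - 1/T2)
ln(k2/k1) = ln(6.929/0.604) = 2.4398966
1/T1 - 1/T2 = 1/351 - 1/447 = 0.000611866384
Ea = 8.314 * 2.4398966 / 0.000611866384
Ea = 33153 J/mol


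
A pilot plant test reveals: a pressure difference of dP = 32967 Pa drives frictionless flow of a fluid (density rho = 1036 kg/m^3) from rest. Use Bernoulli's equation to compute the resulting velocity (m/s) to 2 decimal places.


v = sqrt(2*dP/rho)
v = sqrt(2*32967/1036)
v = sqrt(63.642857)
v = 7.98 m/s


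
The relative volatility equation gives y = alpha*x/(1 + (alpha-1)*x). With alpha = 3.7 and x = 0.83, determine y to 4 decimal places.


y = alpha*x / (1 + (alpha-1)*x)
y = 3.7*0.83 / (1 + (3.7-1)*0.83)
y = 3.071 / (1 + 2.241)
y = 3.071 / 3.241
y = 0.9475


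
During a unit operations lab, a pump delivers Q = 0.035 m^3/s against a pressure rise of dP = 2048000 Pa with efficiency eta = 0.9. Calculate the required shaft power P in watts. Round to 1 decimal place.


P = Q * dP / eta
P = 0.035 * 2048000 / 0.9
P = 71680.0 / 0.9
P = 79644.4 W


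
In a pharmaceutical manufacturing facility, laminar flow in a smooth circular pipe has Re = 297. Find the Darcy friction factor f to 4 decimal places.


f = 64 / Re
f = 64 / 297
f = 0.2155


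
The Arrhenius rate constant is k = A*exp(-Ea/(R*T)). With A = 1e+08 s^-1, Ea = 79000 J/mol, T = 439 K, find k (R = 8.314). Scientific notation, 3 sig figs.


k = A * exp(-Ea/(R*T))
k = 1e+08 * exp(-79000 / (8.314 * 439))
k = 1e+08 * exp(-21.644749)
k = 3.98e-02


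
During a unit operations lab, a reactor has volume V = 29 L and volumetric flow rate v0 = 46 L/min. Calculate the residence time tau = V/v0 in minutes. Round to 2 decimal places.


tau = V / v0
tau = 29 / 46
tau = 0.63 min


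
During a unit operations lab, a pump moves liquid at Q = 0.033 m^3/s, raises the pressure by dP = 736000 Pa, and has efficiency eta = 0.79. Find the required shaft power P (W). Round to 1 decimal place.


P = Q * dP / eta
P = 0.033 * 736000 / 0.79
P = 24288.0 / 0.79
P = 30744.3 W


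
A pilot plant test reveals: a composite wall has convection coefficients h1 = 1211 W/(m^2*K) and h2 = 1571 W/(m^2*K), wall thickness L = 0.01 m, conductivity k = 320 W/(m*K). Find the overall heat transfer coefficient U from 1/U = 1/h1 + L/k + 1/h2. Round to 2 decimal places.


1/U = 1/h1 + L/k + 1/h2
1/U = 1/1211 + 0.01/320 + 1/1571
1/U = 0.0008257638 + 3.125e-05 + 0.0006365372
1/U = 0.001493551
U = 669.55 W/(m^2*K)


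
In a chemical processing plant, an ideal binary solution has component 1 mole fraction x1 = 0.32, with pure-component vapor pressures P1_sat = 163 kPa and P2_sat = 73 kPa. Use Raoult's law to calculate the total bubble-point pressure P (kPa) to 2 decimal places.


P = x1*P1_sat + x2*P2_sat
x2 = 1 - x1 = 1 - 0.32 = 0.68
P = 0.32*163 + 0.68*73
P = 52.16 + 49.64
P = 101.80 kPa


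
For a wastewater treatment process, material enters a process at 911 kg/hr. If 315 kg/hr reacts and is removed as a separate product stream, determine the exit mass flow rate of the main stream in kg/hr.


Steady-state mass balance on the main outlet: F_out = F_in - F_removed
F_out = 911 - 315
F_out = 596 kg/hr


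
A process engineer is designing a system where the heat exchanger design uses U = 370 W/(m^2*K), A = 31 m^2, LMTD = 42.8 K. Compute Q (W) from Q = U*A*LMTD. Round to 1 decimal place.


Q = U * A * LMTD
Q = 370 * 31 * 42.8
Q = 490916.0 W


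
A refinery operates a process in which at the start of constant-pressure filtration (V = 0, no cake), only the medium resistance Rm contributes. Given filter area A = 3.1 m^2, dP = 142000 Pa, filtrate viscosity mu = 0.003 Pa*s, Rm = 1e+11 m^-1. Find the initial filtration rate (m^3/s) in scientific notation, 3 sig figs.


rate = A * dP / (mu * Rm)
rate = 3.1 * 142000 / (0.003 * 1e+11)
rate = 440200.0 / 3.000e+08
rate = 1.47e-03 m^3/s


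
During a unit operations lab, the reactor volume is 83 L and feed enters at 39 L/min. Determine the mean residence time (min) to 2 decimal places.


tau = V / v0
tau = 83 / 39
tau = 2.13 min


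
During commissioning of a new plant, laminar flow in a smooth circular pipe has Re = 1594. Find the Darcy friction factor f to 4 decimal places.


f = 64 / Re
f = 64 / 1594
f = 0.0402


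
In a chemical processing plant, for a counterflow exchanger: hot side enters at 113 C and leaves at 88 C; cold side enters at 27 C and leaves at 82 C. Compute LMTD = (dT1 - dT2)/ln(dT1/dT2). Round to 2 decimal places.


dT1 = Th_in - Tc_out = 113 - 82 = 31
dT2 = Th_out - Tc_in = 88 - 27 = 61
LMTD = (dT1 - dT2) / ln(dT1/dT2)
LMTD = (31 - 61) / ln(31/61)
LMTD = 44.32 K


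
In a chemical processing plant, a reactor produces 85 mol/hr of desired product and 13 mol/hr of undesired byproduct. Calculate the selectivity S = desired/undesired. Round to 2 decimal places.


S = desired product rate / undesired product rate
S = 85 / 13
S = 6.54


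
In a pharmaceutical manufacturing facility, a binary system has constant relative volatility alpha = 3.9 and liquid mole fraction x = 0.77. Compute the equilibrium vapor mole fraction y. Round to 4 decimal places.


y = alpha*x / (1 + (alpha-1)*x)
y = 3.9*0.77 / (1 + (3.9-1)*0.77)
y = 3.003 / (1 + 2.233)
y = 3.003 / 3.233
y = 0.9289


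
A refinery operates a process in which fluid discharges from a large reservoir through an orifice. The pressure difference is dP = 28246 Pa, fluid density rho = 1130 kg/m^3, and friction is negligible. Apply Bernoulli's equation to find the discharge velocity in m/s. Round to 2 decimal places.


v = sqrt(2*dP/rho)
v = sqrt(2*28246/1130)
v = sqrt(49.99292)
v = 7.07 m/s


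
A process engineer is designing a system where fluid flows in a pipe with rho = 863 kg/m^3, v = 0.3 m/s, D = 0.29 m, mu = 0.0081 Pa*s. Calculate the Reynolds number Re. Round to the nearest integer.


Re = rho * v * D / mu
Re = 863 * 0.3 * 0.29 / 0.0081
Re = 75.081 / 0.0081
Re = 9269


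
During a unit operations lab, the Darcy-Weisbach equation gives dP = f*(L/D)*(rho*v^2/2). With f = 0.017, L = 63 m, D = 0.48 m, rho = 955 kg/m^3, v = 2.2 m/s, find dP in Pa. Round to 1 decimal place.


dP = f * (L/D) * (rho*v^2/2)
dP = 0.017 * (63/0.48) * (955*2.2^2/2)
L/D = 131.25
rho*v^2/2 = 955*4.84/2 = 2311.1
dP = 0.017 * 131.25 * 2311.1
dP = 5156.6 Pa


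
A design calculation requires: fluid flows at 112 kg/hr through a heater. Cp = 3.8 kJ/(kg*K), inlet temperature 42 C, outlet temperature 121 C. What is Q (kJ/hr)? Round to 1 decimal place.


Q = m_dot * Cp * (T2 - T1)
Q = 112 * 3.8 * (121 - 42)
Q = 112 * 3.8 * 79
Q = 33622.4 kJ/hr


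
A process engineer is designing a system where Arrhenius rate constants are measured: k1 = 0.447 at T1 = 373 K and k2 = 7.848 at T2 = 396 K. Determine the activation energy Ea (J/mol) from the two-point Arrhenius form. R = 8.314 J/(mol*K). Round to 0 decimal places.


Ea = R * ln(k2/k1) / (1/T1 - 1/T2)
ln(k2/k1) = ln(7.848/0.447) = 2.8654554
1/T1 - 1/T2 = 1/373 - 1/396 = 0.000155712622
Ea = 8.314 * 2.8654554 / 0.000155712622
Ea = 152996 J/mol


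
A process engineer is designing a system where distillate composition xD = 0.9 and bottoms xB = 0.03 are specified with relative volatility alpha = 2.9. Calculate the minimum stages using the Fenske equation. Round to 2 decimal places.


N_min = ln((xD*(1-xB))/(xB*(1-xD))) / ln(alpha)
Numerator inside ln: 0.873 / 0.003 = 291.0
ln(291.0) = 5.673323
ln(alpha) = ln(2.9) = 1.064711
N_min = 5.673323 / 1.064711 = 5.33


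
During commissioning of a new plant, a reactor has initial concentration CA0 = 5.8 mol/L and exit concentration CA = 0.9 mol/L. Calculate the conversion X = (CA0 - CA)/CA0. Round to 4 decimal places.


X = (CA0 - CA) / CA0
X = (5.8 - 0.9) / 5.8
X = 4.9 / 5.8
X = 0.8448


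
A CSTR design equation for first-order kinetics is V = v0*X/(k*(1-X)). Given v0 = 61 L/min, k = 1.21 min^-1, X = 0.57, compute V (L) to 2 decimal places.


V = v0 * X / (k * (1 - X))
V = 61 * 0.57 / (1.21 * (1 - 0.57))
V = 34.77 / (1.21 * 0.43)
V = 34.77 / 0.5203
V = 66.83 L


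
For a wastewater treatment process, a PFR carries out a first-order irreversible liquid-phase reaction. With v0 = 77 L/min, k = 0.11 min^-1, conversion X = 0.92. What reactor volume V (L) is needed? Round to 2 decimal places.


V = (v0/k) * ln(1/(1-X))
V = (77/0.11) * ln(1/(1-0.92))
V = 700.0 * ln(12.5)
V = 700.0 * 2.525729
V = 1768.01 L


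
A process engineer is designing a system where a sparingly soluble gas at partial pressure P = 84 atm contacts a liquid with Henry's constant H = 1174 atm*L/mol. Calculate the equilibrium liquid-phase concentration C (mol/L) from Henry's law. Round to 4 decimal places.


C = P / H
C = 84 / 1174
C = 0.0716 mol/L


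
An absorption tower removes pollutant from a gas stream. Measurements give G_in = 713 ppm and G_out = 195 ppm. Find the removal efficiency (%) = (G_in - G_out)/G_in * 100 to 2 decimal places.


Efficiency = (G_in - G_out) / G_in * 100%
Efficiency = (713 - 195) / 713 * 100
Efficiency = 518 / 713 * 100
Efficiency = 72.65%


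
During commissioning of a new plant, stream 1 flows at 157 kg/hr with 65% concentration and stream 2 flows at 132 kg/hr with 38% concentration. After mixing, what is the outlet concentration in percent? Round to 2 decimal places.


Mass balance on solute: F1*x1 + F2*x2 = F3*x3
F3 = F1 + F2 = 157 + 132 = 289 kg/hr
x3 = (F1*x1 + F2*x2)/F3
x3 = (157*0.65 + 132*0.38) / 289
x3 = 52.67%


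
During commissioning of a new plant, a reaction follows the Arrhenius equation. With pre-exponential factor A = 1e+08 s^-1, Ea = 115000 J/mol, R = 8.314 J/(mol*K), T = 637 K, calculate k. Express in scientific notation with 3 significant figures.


k = A * exp(-Ea/(R*T))
k = 1e+08 * exp(-115000 / (8.314 * 637))
k = 1e+08 * exp(-21.714428)
k = 3.71e-02


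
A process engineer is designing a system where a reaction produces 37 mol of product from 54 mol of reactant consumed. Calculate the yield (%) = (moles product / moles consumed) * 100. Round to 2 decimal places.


Yield = (moles product / moles consumed) * 100%
Yield = (37 / 54) * 100
Yield = 0.6852 * 100
Yield = 68.52%


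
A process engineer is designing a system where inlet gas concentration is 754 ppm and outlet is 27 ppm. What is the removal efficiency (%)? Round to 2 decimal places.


Efficiency = (G_in - G_out) / G_in * 100%
Efficiency = (754 - 27) / 754 * 100
Efficiency = 727 / 754 * 100
Efficiency = 96.42%


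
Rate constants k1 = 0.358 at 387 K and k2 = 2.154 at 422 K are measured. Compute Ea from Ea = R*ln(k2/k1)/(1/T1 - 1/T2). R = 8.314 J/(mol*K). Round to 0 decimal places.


Ea = R * ln(k2/k1) / (1/T1 - 1/T2)
ln(k2/k1) = ln(2.154/0.358) = 1.7945489
1/T1 - 1/T2 = 1/387 - 1/422 = 0.000214311082
Ea = 8.314 * 1.7945489 / 0.000214311082
Ea = 69618 J/mol


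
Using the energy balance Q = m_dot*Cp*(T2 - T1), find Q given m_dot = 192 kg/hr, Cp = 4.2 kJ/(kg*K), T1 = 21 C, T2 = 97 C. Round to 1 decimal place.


Q = m_dot * Cp * (T2 - T1)
Q = 192 * 4.2 * (97 - 21)
Q = 192 * 4.2 * 76
Q = 61286.4 kJ/hr


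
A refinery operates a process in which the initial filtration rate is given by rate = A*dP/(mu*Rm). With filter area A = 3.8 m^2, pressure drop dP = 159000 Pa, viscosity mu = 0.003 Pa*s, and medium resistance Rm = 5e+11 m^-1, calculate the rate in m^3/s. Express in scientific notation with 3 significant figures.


rate = A * dP / (mu * Rm)
rate = 3.8 * 159000 / (0.003 * 5e+11)
rate = 604200.0 / 1.500e+09
rate = 4.03e-04 m^3/s


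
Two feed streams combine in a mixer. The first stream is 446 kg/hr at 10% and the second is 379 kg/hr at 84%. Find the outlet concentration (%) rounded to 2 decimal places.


Mass balance on solute: F1*x1 + F2*x2 = F3*x3
F3 = F1 + F2 = 446 + 379 = 825 kg/hr
x3 = (F1*x1 + F2*x2)/F3
x3 = (446*0.1 + 379*0.84) / 825
x3 = 44.00%


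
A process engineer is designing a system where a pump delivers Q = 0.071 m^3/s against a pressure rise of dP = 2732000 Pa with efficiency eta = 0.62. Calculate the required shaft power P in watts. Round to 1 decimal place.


P = Q * dP / eta
P = 0.071 * 2732000 / 0.62
P = 193972.0 / 0.62
P = 312858.1 W


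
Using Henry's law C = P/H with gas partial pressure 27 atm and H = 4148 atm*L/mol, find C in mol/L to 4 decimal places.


C = P / H
C = 27 / 4148
C = 0.0065 mol/L


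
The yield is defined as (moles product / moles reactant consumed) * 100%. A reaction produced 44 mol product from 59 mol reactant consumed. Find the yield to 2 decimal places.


Yield = (moles product / moles consumed) * 100%
Yield = (44 / 59) * 100
Yield = 0.7458 * 100
Yield = 74.58%


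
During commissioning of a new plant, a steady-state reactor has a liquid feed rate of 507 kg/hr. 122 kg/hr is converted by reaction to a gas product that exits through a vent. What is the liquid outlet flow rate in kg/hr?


Steady-state mass balance on the main outlet: F_out = F_in - F_removed
F_out = 507 - 122
F_out = 385 kg/hr


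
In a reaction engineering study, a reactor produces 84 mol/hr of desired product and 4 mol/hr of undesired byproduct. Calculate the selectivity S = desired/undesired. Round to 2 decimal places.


S = desired product rate / undesired product rate
S = 84 / 4
S = 21.00


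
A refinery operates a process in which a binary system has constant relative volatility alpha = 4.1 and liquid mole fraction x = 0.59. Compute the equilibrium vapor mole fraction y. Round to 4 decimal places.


y = alpha*x / (1 + (alpha-1)*x)
y = 4.1*0.59 / (1 + (4.1-1)*0.59)
y = 2.419 / (1 + 1.829)
y = 2.419 / 2.829
y = 0.8551


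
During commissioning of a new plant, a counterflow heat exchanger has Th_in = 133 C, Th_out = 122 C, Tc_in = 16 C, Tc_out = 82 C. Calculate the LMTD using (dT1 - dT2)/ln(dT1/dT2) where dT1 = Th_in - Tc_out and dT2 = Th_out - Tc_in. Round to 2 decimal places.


dT1 = Th_in - Tc_out = 133 - 82 = 51
dT2 = Th_out - Tc_in = 122 - 16 = 106
LMTD = (dT1 - dT2) / ln(dT1/dT2)
LMTD = (51 - 106) / ln(51/106)
LMTD = 75.18 K


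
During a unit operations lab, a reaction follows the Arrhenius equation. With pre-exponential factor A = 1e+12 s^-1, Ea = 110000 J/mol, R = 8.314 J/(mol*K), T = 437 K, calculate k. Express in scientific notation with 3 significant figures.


k = A * exp(-Ea/(R*T))
k = 1e+12 * exp(-110000 / (8.314 * 437))
k = 1e+12 * exp(-30.27619)
k = 7.10e-02


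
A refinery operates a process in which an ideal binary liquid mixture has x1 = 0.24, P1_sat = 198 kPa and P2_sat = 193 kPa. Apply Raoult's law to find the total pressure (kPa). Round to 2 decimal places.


P = x1*P1_sat + x2*P2_sat
x2 = 1 - x1 = 1 - 0.24 = 0.76
P = 0.24*198 + 0.76*193
P = 47.52 + 146.68
P = 194.20 kPa


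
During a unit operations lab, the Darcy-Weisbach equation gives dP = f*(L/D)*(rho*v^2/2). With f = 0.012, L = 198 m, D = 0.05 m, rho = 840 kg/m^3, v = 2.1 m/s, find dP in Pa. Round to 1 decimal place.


dP = f * (L/D) * (rho*v^2/2)
dP = 0.012 * (198/0.05) * (840*2.1^2/2)
L/D = 3960.0
rho*v^2/2 = 840*4.41/2 = 1852.2
dP = 0.012 * 3960.0 * 1852.2
dP = 88016.5 Pa


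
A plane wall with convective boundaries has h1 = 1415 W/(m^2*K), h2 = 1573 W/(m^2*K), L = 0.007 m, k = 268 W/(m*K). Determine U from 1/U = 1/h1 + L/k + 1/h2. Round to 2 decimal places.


1/U = 1/h1 + L/k + 1/h2
1/U = 1/1415 + 0.007/268 + 1/1573
1/U = 0.0007067138 + 2.61194e-05 + 0.0006357279
1/U = 0.0013685611
U = 730.69 W/(m^2*K)


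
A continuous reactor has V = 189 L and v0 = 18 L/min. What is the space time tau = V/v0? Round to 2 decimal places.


tau = V / v0
tau = 189 / 18
tau = 10.50 min


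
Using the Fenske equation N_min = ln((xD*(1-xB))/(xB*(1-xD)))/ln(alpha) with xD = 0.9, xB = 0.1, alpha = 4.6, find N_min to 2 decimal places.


N_min = ln((xD*(1-xB))/(xB*(1-xD))) / ln(alpha)
Numerator inside ln: 0.81 / 0.01 = 81.0
ln(81.0) = 4.394449
ln(alpha) = ln(4.6) = 1.526056
N_min = 4.394449 / 1.526056 = 2.88


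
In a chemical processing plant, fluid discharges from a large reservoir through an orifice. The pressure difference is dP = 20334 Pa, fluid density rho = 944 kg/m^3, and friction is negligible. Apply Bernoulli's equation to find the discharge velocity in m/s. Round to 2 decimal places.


v = sqrt(2*dP/rho)
v = sqrt(2*20334/944)
v = sqrt(43.080508)
v = 6.56 m/s


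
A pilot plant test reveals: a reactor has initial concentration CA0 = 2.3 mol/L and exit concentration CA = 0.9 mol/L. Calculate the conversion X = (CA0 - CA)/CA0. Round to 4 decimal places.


X = (CA0 - CA) / CA0
X = (2.3 - 0.9) / 2.3
X = 1.4 / 2.3
X = 0.6087


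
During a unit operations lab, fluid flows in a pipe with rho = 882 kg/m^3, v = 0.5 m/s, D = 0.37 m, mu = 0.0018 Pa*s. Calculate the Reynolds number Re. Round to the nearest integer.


Re = rho * v * D / mu
Re = 882 * 0.5 * 0.37 / 0.0018
Re = 163.17 / 0.0018
Re = 90650


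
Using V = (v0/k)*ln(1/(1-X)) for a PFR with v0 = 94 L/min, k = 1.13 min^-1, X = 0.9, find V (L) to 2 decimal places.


V = (v0/k) * ln(1/(1-X))
V = (94/1.13) * ln(1/(1-0.9))
V = 83.185841 * ln(10.0)
V = 83.185841 * 2.302585
V = 191.54 L


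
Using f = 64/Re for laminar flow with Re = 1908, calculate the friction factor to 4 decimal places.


f = 64 / Re
f = 64 / 1908
f = 0.0335


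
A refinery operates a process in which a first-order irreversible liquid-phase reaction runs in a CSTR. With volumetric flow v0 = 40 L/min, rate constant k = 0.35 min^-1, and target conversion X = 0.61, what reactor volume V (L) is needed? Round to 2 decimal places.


V = v0 * X / (k * (1 - X))
V = 40 * 0.61 / (0.35 * (1 - 0.61))
V = 24.4 / (0.35 * 0.39)
V = 24.4 / 0.1365
V = 178.75 L


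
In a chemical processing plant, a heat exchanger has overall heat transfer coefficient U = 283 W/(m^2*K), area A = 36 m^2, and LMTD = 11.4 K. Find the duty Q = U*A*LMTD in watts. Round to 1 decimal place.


Q = U * A * LMTD
Q = 283 * 36 * 11.4
Q = 116143.2 W


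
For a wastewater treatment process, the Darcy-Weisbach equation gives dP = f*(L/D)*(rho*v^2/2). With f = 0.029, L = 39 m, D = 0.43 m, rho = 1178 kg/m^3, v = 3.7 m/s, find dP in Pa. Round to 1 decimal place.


dP = f * (L/D) * (rho*v^2/2)
dP = 0.029 * (39/0.43) * (1178*3.7^2/2)
L/D = 90.69767442
rho*v^2/2 = 1178*13.69/2 = 8063.41
dP = 0.029 * 90.69767442 * 8063.41
dP = 21208.6 Pa


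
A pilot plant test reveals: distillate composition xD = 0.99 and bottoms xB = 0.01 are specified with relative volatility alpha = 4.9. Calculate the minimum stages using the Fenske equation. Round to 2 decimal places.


N_min = ln((xD*(1-xB))/(xB*(1-xD))) / ln(alpha)
Numerator inside ln: 0.9801 / 0.0001 = 9801.0
ln(9801.0) = 9.19024
ln(alpha) = ln(4.9) = 1.589235
N_min = 9.19024 / 1.589235 = 5.78


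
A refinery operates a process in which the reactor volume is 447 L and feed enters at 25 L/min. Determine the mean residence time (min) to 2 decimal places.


tau = V / v0
tau = 447 / 25
tau = 17.88 min


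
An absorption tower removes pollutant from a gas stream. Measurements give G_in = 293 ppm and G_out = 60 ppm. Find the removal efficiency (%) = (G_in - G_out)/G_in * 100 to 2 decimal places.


Efficiency = (G_in - G_out) / G_in * 100%
Efficiency = (293 - 60) / 293 * 100
Efficiency = 233 / 293 * 100
Efficiency = 79.52%


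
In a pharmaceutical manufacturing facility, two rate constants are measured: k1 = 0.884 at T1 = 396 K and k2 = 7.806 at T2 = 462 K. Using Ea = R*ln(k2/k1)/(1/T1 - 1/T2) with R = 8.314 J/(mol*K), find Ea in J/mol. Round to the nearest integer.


Ea = R * ln(k2/k1) / (1/T1 - 1/T2)
ln(k2/k1) = ln(7.806/0.884) = 2.1781909
1/T1 - 1/T2 = 1/396 - 1/462 = 0.000360750361
Ea = 8.314 * 2.1781909 / 0.000360750361
Ea = 50199 J/mol


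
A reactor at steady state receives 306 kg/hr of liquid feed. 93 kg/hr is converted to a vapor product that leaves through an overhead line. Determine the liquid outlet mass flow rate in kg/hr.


Steady-state mass balance on the main outlet: F_out = F_in - F_removed
F_out = 306 - 93
F_out = 213 kg/hr


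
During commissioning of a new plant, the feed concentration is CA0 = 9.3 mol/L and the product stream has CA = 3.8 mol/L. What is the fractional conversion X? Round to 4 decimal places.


X = (CA0 - CA) / CA0
X = (9.3 - 3.8) / 9.3
X = 5.5 / 9.3
X = 0.5914


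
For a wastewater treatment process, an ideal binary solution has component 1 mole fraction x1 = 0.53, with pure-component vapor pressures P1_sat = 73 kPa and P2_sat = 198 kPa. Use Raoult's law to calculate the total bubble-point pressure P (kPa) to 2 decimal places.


P = x1*P1_sat + x2*P2_sat
x2 = 1 - x1 = 1 - 0.53 = 0.47
P = 0.53*73 + 0.47*198
P = 38.69 + 93.06
P = 131.75 kPa


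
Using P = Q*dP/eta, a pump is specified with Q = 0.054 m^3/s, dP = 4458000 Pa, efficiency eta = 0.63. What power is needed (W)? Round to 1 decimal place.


P = Q * dP / eta
P = 0.054 * 4458000 / 0.63
P = 240732.0 / 0.63
P = 382114.3 W


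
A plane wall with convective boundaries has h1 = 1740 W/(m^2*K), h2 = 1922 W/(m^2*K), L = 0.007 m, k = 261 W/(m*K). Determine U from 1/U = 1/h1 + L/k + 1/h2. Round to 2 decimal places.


1/U = 1/h1 + L/k + 1/h2
1/U = 1/1740 + 0.007/261 + 1/1922
1/U = 0.0005747126 + 2.68199e-05 + 0.0005202914
1/U = 0.0011218239
U = 891.41 W/(m^2*K)


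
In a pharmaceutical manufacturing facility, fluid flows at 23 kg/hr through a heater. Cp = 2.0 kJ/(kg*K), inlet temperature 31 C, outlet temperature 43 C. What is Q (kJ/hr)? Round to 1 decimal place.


Q = m_dot * Cp * (T2 - T1)
Q = 23 * 2.0 * (43 - 31)
Q = 23 * 2.0 * 12
Q = 552.0 kJ/hr


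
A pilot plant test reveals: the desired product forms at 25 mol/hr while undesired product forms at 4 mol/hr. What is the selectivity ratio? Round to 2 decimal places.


S = desired product rate / undesired product rate
S = 25 / 4
S = 6.25


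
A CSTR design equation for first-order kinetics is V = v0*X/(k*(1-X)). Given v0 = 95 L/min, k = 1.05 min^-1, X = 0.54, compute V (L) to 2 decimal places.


V = v0 * X / (k * (1 - X))
V = 95 * 0.54 / (1.05 * (1 - 0.54))
V = 51.3 / (1.05 * 0.46)
V = 51.3 / 0.483
V = 106.21 L


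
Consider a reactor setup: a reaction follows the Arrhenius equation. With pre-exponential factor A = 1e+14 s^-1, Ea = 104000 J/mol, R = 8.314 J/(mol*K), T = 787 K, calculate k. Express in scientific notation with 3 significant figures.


k = A * exp(-Ea/(R*T))
k = 1e+14 * exp(-104000 / (8.314 * 787))
k = 1e+14 * exp(-15.894563)
k = 1.25e+07


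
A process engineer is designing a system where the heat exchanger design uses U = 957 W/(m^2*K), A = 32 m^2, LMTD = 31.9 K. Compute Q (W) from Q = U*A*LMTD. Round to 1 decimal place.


Q = U * A * LMTD
Q = 957 * 32 * 31.9
Q = 976905.6 W


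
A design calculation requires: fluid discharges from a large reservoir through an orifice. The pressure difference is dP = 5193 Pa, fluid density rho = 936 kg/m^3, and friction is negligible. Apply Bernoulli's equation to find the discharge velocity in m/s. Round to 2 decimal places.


v = sqrt(2*dP/rho)
v = sqrt(2*5193/936)
v = sqrt(11.096154)
v = 3.33 m/s


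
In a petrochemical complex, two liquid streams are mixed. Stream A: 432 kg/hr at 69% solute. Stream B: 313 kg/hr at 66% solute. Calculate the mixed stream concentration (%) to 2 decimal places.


Mass balance on solute: F1*x1 + F2*x2 = F3*x3
F3 = F1 + F2 = 432 + 313 = 745 kg/hr
x3 = (F1*x1 + F2*x2)/F3
x3 = (432*0.69 + 313*0.66) / 745
x3 = 67.74%


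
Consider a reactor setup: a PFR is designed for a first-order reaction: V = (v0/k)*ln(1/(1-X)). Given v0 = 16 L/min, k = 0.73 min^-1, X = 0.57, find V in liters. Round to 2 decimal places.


V = (v0/k) * ln(1/(1-X))
V = (16/0.73) * ln(1/(1-0.57))
V = 21.917808 * ln(2.325581)
V = 21.917808 * 0.84397
V = 18.50 L


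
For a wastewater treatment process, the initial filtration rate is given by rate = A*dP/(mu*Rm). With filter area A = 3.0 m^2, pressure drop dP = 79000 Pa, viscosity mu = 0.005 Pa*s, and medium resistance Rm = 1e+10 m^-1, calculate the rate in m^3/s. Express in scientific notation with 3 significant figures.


rate = A * dP / (mu * Rm)
rate = 3.0 * 79000 / (0.005 * 1e+10)
rate = 237000.0 / 5.000e+07
rate = 4.74e-03 m^3/s


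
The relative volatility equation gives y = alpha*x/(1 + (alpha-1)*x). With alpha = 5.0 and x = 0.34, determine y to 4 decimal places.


y = alpha*x / (1 + (alpha-1)*x)
y = 5.0*0.34 / (1 + (5.0-1)*0.34)
y = 1.7 / (1 + 1.36)
y = 1.7 / 2.36
y = 0.7203


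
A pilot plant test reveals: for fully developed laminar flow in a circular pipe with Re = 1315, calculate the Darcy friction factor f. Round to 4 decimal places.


f = 64 / Re
f = 64 / 1315
f = 0.0487


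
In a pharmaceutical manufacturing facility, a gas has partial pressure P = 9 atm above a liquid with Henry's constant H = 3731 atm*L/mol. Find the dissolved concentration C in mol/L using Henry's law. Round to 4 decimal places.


C = P / H
C = 9 / 3731
C = 0.0024 mol/L


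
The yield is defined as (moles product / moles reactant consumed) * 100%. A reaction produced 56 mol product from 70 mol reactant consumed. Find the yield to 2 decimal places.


Yield = (moles product / moles consumed) * 100%
Yield = (56 / 70) * 100
Yield = 0.8 * 100
Yield = 80.00%


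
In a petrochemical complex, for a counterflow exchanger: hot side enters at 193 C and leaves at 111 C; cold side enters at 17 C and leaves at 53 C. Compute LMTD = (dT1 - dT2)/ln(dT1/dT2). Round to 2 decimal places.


dT1 = Th_in - Tc_out = 193 - 53 = 140
dT2 = Th_out - Tc_in = 111 - 17 = 94
LMTD = (dT1 - dT2) / ln(dT1/dT2)
LMTD = (140 - 94) / ln(140/94)
LMTD = 115.48 K


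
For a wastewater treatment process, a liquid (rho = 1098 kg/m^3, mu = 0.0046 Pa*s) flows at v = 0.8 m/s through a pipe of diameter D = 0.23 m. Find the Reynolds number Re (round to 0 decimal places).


Re = rho * v * D / mu
Re = 1098 * 0.8 * 0.23 / 0.0046
Re = 202.032 / 0.0046
Re = 43920


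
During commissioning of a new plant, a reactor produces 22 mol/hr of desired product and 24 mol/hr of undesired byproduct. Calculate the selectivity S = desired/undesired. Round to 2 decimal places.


S = desired product rate / undesired product rate
S = 22 / 24
S = 0.92


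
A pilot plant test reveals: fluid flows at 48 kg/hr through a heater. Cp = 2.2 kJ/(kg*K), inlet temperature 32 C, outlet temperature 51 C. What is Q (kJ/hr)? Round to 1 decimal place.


Q = m_dot * Cp * (T2 - T1)
Q = 48 * 2.2 * (51 - 32)
Q = 48 * 2.2 * 19
Q = 2006.4 kJ/hr


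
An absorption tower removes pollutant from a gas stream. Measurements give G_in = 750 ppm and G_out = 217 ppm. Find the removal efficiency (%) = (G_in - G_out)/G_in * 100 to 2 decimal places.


Efficiency = (G_in - G_out) / G_in * 100%
Efficiency = (750 - 217) / 750 * 100
Efficiency = 533 / 750 * 100
Efficiency = 71.07%


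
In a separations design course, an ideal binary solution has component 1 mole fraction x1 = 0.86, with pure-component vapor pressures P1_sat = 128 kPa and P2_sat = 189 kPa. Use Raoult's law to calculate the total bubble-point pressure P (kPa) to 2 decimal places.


P = x1*P1_sat + x2*P2_sat
x2 = 1 - x1 = 1 - 0.86 = 0.14
P = 0.86*128 + 0.14*189
P = 110.08 + 26.46
P = 136.54 kPa


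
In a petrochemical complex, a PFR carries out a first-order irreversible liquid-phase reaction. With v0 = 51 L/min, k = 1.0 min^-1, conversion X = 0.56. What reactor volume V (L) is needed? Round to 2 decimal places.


V = (v0/k) * ln(1/(1-X))
V = (51/1.0) * ln(1/(1-0.56))
V = 51.0 * ln(2.272727)
V = 51.0 * 0.82098
V = 41.87 L


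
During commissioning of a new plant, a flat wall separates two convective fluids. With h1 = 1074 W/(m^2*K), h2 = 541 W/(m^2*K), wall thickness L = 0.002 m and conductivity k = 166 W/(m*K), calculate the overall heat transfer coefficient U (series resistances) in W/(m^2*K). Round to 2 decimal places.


1/U = 1/h1 + L/k + 1/h2
1/U = 1/1074 + 0.002/166 + 1/541
1/U = 0.0009310987 + 1.20482e-05 + 0.0018484288
1/U = 0.0027915757
U = 358.22 W/(m^2*K)


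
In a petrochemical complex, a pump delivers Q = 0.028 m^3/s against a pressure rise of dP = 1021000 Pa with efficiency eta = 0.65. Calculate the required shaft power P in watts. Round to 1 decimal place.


P = Q * dP / eta
P = 0.028 * 1021000 / 0.65
P = 28588.0 / 0.65
P = 43981.5 W


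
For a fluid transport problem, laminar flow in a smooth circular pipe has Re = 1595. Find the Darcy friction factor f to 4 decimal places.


f = 64 / Re
f = 64 / 1595
f = 0.0401


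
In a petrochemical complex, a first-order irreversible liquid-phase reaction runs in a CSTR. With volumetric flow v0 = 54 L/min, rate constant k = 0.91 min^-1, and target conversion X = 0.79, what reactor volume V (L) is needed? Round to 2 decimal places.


V = v0 * X / (k * (1 - X))
V = 54 * 0.79 / (0.91 * (1 - 0.79))
V = 42.66 / (0.91 * 0.21)
V = 42.66 / 0.1911
V = 223.23 L


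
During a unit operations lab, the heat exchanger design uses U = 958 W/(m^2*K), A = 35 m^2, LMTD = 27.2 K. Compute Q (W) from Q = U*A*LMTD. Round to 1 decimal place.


Q = U * A * LMTD
Q = 958 * 35 * 27.2
Q = 912016.0 W


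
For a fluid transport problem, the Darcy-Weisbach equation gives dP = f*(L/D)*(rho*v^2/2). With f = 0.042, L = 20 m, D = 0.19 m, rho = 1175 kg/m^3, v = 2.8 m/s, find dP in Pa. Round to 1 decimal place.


dP = f * (L/D) * (rho*v^2/2)
dP = 0.042 * (20/0.19) * (1175*2.8^2/2)
L/D = 105.26315789
rho*v^2/2 = 1175*7.84/2 = 4606.0
dP = 0.042 * 105.26315789 * 4606.0
dP = 20363.4 Pa


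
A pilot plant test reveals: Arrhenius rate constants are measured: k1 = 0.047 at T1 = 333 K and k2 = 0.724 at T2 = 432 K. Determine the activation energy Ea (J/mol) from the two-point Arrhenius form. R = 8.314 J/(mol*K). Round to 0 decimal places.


Ea = R * ln(k2/k1) / (1/T1 - 1/T2)
ln(k2/k1) = ln(0.724/0.047) = 2.7346438
1/T1 - 1/T2 = 1/333 - 1/432 = 0.000688188188
Ea = 8.314 * 2.7346438 / 0.000688188188
Ea = 33037 J/mol


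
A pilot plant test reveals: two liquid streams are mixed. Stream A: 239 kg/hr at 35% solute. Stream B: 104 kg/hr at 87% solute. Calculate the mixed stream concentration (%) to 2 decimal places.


Mass balance on solute: F1*x1 + F2*x2 = F3*x3
F3 = F1 + F2 = 239 + 104 = 343 kg/hr
x3 = (F1*x1 + F2*x2)/F3
x3 = (239*0.35 + 104*0.87) / 343
x3 = 50.77%


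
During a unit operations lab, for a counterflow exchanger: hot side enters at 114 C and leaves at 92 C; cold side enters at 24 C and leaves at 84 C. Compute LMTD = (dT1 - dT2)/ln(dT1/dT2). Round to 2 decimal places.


dT1 = Th_in - Tc_out = 114 - 84 = 30
dT2 = Th_out - Tc_in = 92 - 24 = 68
LMTD = (dT1 - dT2) / ln(dT1/dT2)
LMTD = (30 - 68) / ln(30/68)
LMTD = 46.44 K


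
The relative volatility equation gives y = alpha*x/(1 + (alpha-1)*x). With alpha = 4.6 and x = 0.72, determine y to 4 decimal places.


y = alpha*x / (1 + (alpha-1)*x)
y = 4.6*0.72 / (1 + (4.6-1)*0.72)
y = 3.312 / (1 + 2.592)
y = 3.312 / 3.592
y = 0.9220


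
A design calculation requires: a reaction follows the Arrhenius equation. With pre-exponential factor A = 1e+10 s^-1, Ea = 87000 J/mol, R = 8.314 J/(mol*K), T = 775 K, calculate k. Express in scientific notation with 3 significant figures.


k = A * exp(-Ea/(R*T))
k = 1e+10 * exp(-87000 / (8.314 * 775))
k = 1e+10 * exp(-13.502293)
k = 1.37e+04


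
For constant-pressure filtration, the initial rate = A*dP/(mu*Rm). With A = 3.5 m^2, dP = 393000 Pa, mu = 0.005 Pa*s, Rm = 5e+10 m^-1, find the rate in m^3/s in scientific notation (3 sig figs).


rate = A * dP / (mu * Rm)
rate = 3.5 * 393000 / (0.005 * 5e+10)
rate = 1375500.0 / 2.500e+08
rate = 5.50e-03 m^3/s


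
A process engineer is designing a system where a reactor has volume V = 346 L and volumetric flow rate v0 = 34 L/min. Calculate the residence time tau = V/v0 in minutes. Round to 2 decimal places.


tau = V / v0
tau = 346 / 34
tau = 10.18 min


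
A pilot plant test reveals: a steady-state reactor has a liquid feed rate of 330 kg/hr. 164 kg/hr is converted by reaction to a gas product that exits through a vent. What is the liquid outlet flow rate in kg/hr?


Steady-state mass balance on the main outlet: F_out = F_in - F_removed
F_out = 330 - 164
F_out = 166 kg/hr


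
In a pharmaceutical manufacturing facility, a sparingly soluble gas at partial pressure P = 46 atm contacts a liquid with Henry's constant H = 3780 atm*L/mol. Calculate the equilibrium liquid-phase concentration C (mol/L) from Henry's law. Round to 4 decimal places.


C = P / H
C = 46 / 3780
C = 0.0122 mol/L


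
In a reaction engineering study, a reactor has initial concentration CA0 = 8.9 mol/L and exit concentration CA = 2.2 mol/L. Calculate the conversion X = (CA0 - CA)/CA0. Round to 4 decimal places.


X = (CA0 - CA) / CA0
X = (8.9 - 2.2) / 8.9
X = 6.7 / 8.9
X = 0.7528


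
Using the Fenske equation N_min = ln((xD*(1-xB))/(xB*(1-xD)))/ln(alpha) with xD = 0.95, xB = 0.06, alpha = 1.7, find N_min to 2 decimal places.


N_min = ln((xD*(1-xB))/(xB*(1-xD))) / ln(alpha)
Numerator inside ln: 0.893 / 0.003 = 297.666667
ln(297.666667) = 5.695974
ln(alpha) = ln(1.7) = 0.530628
N_min = 5.695974 / 0.530628 = 10.73


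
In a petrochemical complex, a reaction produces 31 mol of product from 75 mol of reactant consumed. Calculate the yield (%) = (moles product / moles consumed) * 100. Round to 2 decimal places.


Yield = (moles product / moles consumed) * 100%
Yield = (31 / 75) * 100
Yield = 0.4133 * 100
Yield = 41.33%


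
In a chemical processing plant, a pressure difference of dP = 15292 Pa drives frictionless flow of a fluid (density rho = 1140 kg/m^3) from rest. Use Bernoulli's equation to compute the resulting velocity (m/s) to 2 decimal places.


v = sqrt(2*dP/rho)
v = sqrt(2*15292/1140)
v = sqrt(26.82807)
v = 5.18 m/s


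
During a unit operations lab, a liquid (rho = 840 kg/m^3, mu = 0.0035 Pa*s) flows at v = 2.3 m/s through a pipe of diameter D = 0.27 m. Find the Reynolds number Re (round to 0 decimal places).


Re = rho * v * D / mu
Re = 840 * 2.3 * 0.27 / 0.0035
Re = 521.64 / 0.0035
Re = 149040
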